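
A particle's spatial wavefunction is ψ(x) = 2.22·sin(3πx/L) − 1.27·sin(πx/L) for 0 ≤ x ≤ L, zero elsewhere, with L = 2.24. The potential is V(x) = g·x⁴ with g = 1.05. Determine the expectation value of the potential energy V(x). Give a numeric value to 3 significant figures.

3.10

⟨V⟩ = ∫ V(x)·|ψ|² dx / ∫|ψ|² dx.
On 0 ≤ x ≤ L (j ≠ l): ∫sin²(jπx/L) dx = L/2, ∫sin(jπx/L)·sin(lπx/L) dx = 0; diagonal moments ∫x·sin²(jπx/L) dx = L²/4, ∫x²·sin²(jπx/L) dx = L³·(1/6 − 1/(4j²π²)); cross terms ∫x·sin(jπx/L)·sin(lπx/L) dx = 0 for j + l even and −4jlL²/(π²(j² − l²)²) for j + l odd, ∫x²·sin(jπx/L)·sin(lπx/L) dx = (−1)^(j+l)·4jlL³/(π²(j² − l²)²); higher powers the same way via product-to-sum and parts.
State is unnormalized: ∫|ψ|² dx = 7.3263, and ∫ψ*·V(x)·ψ dx = 22.740, so ⟨V⟩ = 22.740 / 7.3263.
⟨V⟩ = 3.1038.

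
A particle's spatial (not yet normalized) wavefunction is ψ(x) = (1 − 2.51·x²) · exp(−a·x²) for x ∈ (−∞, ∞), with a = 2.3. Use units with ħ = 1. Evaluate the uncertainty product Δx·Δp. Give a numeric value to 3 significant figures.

0.735

Δx = √(⟨x²⟩−⟨x⟩²), Δp = √(⟨p²⟩−⟨p⟩²).
Expand each integrand as polynomial × e^(−2ax²) and use ∫x^(2j)·e^(−2ax²) dx = (2j−1)!!/(4a)^j · √(π/(2a)), odd powers → 0; here √(π/(2a)) = 0.82641. Differentiate with the product rule, d/dx e^(−ax²) = −2ax·e^(−ax²).
Normalization: ∫|ψ|² dx = 0.56002.
⟨x⟩ = 0.0000, ⟨x²⟩ = 0.076921 ⇒ Δx = 0.27735.
⟨p⟩ = 0.0000, ⟨p²⟩ = 7.0145 ⇒ Δp = 2.6485.
Δx·Δp = 0.73455.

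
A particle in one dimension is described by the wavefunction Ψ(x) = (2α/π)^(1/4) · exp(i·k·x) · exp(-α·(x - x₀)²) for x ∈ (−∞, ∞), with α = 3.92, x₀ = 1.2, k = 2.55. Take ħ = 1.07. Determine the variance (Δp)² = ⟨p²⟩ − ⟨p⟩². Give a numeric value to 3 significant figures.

4.49

Compute ⟨p⟩ and ⟨p²⟩ separately; (Δp)² = ⟨p²⟩ − ⟨p⟩².
Gaussian moments (u = x − x₀): ∫u^(2j)·e^(−2αu²) du = (2j−1)!!/(4α)^j · √(π/(2α)), odd powers integrate to 0; here √(π/(2α)) = 0.63302. Derivatives: Ψ′ = (ik − 2αu)·Ψ, Ψ″ = ((ik − 2αu)² − 2α)·Ψ; the odd-in-u pieces drop out.
⟨p⟩ = 2.7285 and ⟨p²⟩ = 11.933.
(Δp)² = 11.933 − (2.7285)² = 4.4880.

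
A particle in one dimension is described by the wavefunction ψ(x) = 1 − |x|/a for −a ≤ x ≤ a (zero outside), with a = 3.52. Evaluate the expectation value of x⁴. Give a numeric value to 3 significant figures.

⟨x⁴⟩ = ∫ x⁴·|ψ|² dx / ∫|ψ|² dx (integrals over the domain).
ψ is even, so ∫ over [−a, a] = 2∫₀ᵃ with ψ = 1 − x/a there: ∫₀ᵃ (1 − x/a)² dx = a/3, ∫₀ᵃ x²(1 − x/a)² dx = a³/30, ∫₀ᵃ x⁴(1 − x/a)² dx = a⁵/105.
State is unnormalized: ∫|ψ|² dx = 2.3467, and ∫ψ*·x⁴·ψ dx = 10.293, so ⟨x⁴⟩ = 10.293 / 2.3467.
⟨x⁴⟩ = 4.3863.

4.39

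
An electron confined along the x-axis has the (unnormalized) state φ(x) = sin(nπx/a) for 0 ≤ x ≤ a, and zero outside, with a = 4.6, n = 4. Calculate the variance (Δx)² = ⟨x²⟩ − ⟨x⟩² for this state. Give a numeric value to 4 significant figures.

1.696

Compute ⟨x⟩ and ⟨x²⟩ separately, then (Δx)² = ⟨x²⟩ − ⟨x⟩².
With sin²θ = (1 − cos2θ)/2 on 0 ≤ x ≤ a: ∫sin²(nπx/a) dx = a/2, ∫x·sin²(nπx/a) dx = a²/4, ∫x²·sin²(nπx/a) dx = a³·(1/6 − 1/(4n²π²)); higher powers xᵏ the same way, integrating xᵏ·cos(2nπx/a) by parts.
Normalization: ∫|φ|² dx = 2.3000.
⟨x⟩ = 2.3000 and ⟨x²⟩ = 6.9863.
(Δx)² = 6.9863 − (2.3000)² = 1.6963.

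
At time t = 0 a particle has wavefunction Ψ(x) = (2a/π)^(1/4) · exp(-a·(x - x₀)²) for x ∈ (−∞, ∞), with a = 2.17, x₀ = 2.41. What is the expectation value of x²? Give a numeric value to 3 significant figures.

5.92

⟨x²⟩ = ∫ x²·|Ψ|² dx (integrals over the domain).
Gaussian moments (u = x − x₀): ∫u^(2j)·e^(−2au²) du = (2j−1)!!/(4a)^j · √(π/(2a)), odd powers integrate to 0; here √(π/(2a)) = 0.85081.
⟨x²⟩ = 5.9233.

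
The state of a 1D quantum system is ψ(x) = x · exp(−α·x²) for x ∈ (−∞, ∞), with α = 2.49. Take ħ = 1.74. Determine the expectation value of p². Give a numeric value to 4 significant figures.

22.62

p² ψ = −ħ² d²ψ/dx²; ⟨p²⟩ = −ħ² ∫ ψ*·ψ'' dx / ∫|ψ|² dx.
Expand each integrand as polynomial × e^(−2αx²) and use ∫x^(2j)·e^(−2αx²) dx = (2j−1)!!/(4α)^j · √(π/(2α)), odd powers → 0; here √(π/(2α)) = 0.79426. Differentiate with the product rule, d/dx e^(−αx²) = −2αx·e^(−αx²).
State is unnormalized: ∫|ψ|² dx = 0.079745, and ∫ψ*·(−ħ² ψ'') dx = 1.8035, so ⟨p²⟩ = 1.8035 / 0.079745.
⟨p²⟩ = 22.616.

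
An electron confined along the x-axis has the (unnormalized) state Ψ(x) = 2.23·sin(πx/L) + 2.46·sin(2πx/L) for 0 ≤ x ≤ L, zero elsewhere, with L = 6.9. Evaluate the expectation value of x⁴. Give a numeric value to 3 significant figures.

71.4

⟨x⁴⟩ = ∫ x⁴·|Ψ|² dx / ∫|Ψ|² dx (integrals over the domain).
On 0 ≤ x ≤ L (j ≠ l): ∫sin²(jπx/L) dx = L/2, ∫sin(jπx/L)·sin(lπx/L) dx = 0; diagonal moments ∫x·sin²(jπx/L) dx = L²/4, ∫x²·sin²(jπx/L) dx = L³·(1/6 − 1/(4j²π²)); cross terms ∫x·sin(jπx/L)·sin(lπx/L) dx = 0 for j + l even and −4jlL²/(π²(j² − l²)²) for j + l odd, ∫x²·sin(jπx/L)·sin(lπx/L) dx = (−1)^(j+l)·4jlL³/(π²(j² − l²)²); higher powers the same way via product-to-sum and parts.
State is unnormalized: ∫|Ψ|² dx = 38.035, and ∫Ψ*·x⁴·Ψ dx = 2717.1, so ⟨x⁴⟩ = 2717.1 / 38.035.
⟨x⁴⟩ = 71.438.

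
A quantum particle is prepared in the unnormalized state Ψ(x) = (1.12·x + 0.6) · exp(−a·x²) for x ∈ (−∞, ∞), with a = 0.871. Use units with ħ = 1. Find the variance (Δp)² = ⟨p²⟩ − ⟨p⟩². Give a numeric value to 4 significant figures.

1.742

Compute ⟨p⟩ and ⟨p²⟩ separately; (Δp)² = ⟨p²⟩ − ⟨p⟩².
Expand each integrand as polynomial × e^(−2ax²) and use ∫x^(2j)·e^(−2ax²) dx = (2j−1)!!/(4a)^j · √(π/(2a)), odd powers → 0; here √(π/(2a)) = 1.3429. Differentiate with the product rule, d/dx e^(−ax²) = −2ax·e^(−ax²).
Normalization: ∫|Ψ|² dx = 0.96697.
⟨p⟩ = 0.0000 and ⟨p²⟩ = 1.7421.
(Δp)² = 1.7421 − (0.0000)² = 1.7421.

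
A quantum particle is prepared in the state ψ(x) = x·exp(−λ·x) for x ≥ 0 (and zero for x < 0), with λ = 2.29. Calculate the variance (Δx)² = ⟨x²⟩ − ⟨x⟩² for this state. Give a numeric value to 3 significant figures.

0.143

Compute ⟨x⟩ and ⟨x²⟩ separately, then (Δx)² = ⟨x²⟩ − ⟨x⟩².
Every integrand reduces to terms xʲ·e^(−2λx) on [0, ∞); use ∫₀^∞ xʲ·e^(−2λx) dx = j!/(2λ)^(j+1).
Normalization: ∫|ψ|² dx = 0.020818.
⟨x⟩ = 0.65502 and ⟨x²⟩ = 0.57207.
(Δx)² = 0.57207 − (0.65502)² = 0.14302.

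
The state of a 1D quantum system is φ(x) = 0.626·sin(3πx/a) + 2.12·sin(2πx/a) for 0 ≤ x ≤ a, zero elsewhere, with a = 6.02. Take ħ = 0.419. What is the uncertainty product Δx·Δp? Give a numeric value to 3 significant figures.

Δx = √(⟨x²⟩−⟨x⟩²), Δp = √(⟨p²⟩−⟨p⟩²).
On 0 ≤ x ≤ a (j ≠ l): ∫sin²(jπx/a) dx = a/2, ∫sin(jπx/a)·sin(lπx/a) dx = 0; diagonal moments ∫x·sin²(jπx/a) dx = a²/4, ∫x²·sin²(jπx/a) dx = a³·(1/6 − 1/(4j²π²)); cross terms ∫x·sin(jπx/a)·sin(lπx/a) dx = 0 for j + l even and −4jla²/(π²(j² − l²)²) for j + l odd, ∫x²·sin(jπx/a)·sin(lπx/a) dx = (−1)^(j+l)·4jla³/(π²(j² − l²)²); higher powers the same way via product-to-sum and parts. d²/dx² sin(jπx/a) = −(jπ/a)²·sin(jπx/a); on 0 ≤ x ≤ a, ∫sin²(jπx/a) dx = a/2 and ∫sin(jπx/a)·sin(lπx/a) dx = 0 for j ≠ l, so only diagonal terms survive in ∫|φ|² and ∫φ·φ″; ∫φ·φ′ dx = [φ²/2] between the walls = 0.
Normalization: ∫|φ|² dx = 14.708.
⟨x⟩ = 2.3738, ⟨x²⟩ = 7.8120 ⇒ Δx = 1.4754.
⟨p⟩ = 0.0000, ⟨p²⟩ = 0.21042 ⇒ Δp = 0.45871.
Δx·Δp = 0.67679.

0.677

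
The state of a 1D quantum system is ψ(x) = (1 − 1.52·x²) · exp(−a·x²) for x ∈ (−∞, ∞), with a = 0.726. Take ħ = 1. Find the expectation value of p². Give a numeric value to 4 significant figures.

3.714

p² ψ = −ħ² d²ψ/dx²; ⟨p²⟩ = −ħ² ∫ ψ*·ψ'' dx / ∫|ψ|² dx.
Expand each integrand as polynomial × e^(−2ax²) and use ∫x^(2j)·e^(−2ax²) dx = (2j−1)!!/(4a)^j · √(π/(2a)), odd powers → 0; here √(π/(2a)) = 1.4709. Differentiate with the product rule, d/dx e^(−ax²) = −2ax·e^(−ax²).
State is unnormalized: ∫|ψ|² dx = 1.1401, and ∫ψ*·(−ħ² ψ'') dx = 4.2338, so ⟨p²⟩ = 4.2338 / 1.1401.
⟨p²⟩ = 3.7136.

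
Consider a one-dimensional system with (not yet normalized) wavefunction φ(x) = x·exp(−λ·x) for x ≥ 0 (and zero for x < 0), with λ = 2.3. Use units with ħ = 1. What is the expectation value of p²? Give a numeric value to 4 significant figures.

5.290

p² φ = −ħ² d²φ/dx²; ⟨p²⟩ = −ħ² ∫ φ*·φ'' dx / ∫|φ|² dx.
Differentiate x·exp(−λ·x) with the product rule; every integrand then reduces to terms xʲ·e^(−2λx) on [0, ∞), with ∫₀^∞ xʲ·e^(−2λx) dx = j!/(2λ)^(j+1).
State is unnormalized: ∫|φ|² dx = 0.020547, and ∫φ*·(−ħ² φ'') dx = 0.10870, so ⟨p²⟩ = 0.10870 / 0.020547.
⟨p²⟩ = 5.2900.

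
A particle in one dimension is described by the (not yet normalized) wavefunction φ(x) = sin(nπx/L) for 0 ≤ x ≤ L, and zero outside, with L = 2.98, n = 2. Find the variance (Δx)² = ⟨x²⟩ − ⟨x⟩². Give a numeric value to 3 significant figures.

0.628

Compute ⟨x⟩ and ⟨x²⟩ separately, then (Δx)² = ⟨x²⟩ − ⟨x⟩².
With sin²θ = (1 − cos2θ)/2 on 0 ≤ x ≤ L: ∫sin²(nπx/L) dx = L/2, ∫x·sin²(nπx/L) dx = L²/4, ∫x²·sin²(nπx/L) dx = L³·(1/6 − 1/(4n²π²)); higher powers xᵏ the same way, integrating xᵏ·cos(2nπx/L) by parts.
Normalization: ∫|φ|² dx = 1.4900.
⟨x⟩ = 1.4900 and ⟨x²⟩ = 2.8477.
(Δx)² = 2.8477 − (1.4900)² = 0.62756.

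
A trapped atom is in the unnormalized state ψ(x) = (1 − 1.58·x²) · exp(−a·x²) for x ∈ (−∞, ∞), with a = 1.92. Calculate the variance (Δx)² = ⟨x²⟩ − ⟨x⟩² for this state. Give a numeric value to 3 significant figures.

0.0729

Compute ⟨x⟩ and ⟨x²⟩ separately, then (Δx)² = ⟨x²⟩ − ⟨x⟩².
Expand each integrand as polynomial × e^(−2ax²) and use ∫x^(2j)·e^(−2ax²) dx = (2j−1)!!/(4a)^j · √(π/(2a)), odd powers → 0; here √(π/(2a)) = 0.90450.
Normalization: ∫|ψ|² dx = 0.64718.
⟨x⟩ = 0.0000 and ⟨x²⟩ = 0.072881.
(Δx)² = 0.072881 − (0.0000)² = 0.072881.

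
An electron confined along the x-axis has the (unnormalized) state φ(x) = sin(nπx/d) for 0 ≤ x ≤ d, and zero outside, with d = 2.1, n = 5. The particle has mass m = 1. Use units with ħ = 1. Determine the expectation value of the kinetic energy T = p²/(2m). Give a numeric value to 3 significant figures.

28.0

T = −(ħ²/2m) d²/dx², so ⟨T⟩ = −(ħ²/2m) ∫ φ*·φ'' dx / ∫|φ|² dx; with m = 1.
d/dx sin(nπx/d) = (nπ/d)·cos(nπx/d) and d²/dx² sin(nπx/d) = −(nπ/d)²·sin(nπx/d); on 0 ≤ x ≤ d, ∫sin²(nπx/d) dx = d/2 and ∫sin(nπx/d)·cos(nπx/d) dx = 0.
State is unnormalized: ∫|φ|² dx = 1.0500, and ∫φ*·(−ħ²/2m · φ'') dx = 29.374, so ⟨T⟩ = 29.374 / 1.0500.
⟨T⟩ = 27.975.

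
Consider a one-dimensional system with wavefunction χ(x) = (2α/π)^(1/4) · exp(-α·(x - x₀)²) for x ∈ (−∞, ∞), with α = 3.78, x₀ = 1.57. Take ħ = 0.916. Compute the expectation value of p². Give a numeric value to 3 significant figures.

p² χ = −ħ² d²χ/dx²; ⟨p²⟩ = −ħ² ∫ χ*·χ'' dx.
Gaussian moments (u = x − x₀): ∫u^(2j)·e^(−2αu²) du = (2j−1)!!/(4α)^j · √(π/(2α)), odd powers integrate to 0; here √(π/(2α)) = 0.64464. Derivatives: d/dx e^(−αu²) = −2αu·e^(−αu²), d²/dx² e^(−αu²) = (4α²u² − 2α)·e^(−αu²).
⟨p²⟩ = 3.1716.

3.17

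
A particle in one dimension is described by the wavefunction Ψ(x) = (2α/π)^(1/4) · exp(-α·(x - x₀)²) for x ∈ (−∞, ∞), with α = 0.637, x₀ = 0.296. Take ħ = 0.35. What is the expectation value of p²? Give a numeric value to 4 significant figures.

0.07803

p² Ψ = −ħ² d²Ψ/dx²; ⟨p²⟩ = −ħ² ∫ Ψ*·Ψ'' dx.
Gaussian moments (u = x − x₀): ∫u^(2j)·e^(−2αu²) du = (2j−1)!!/(4α)^j · √(π/(2α)), odd powers integrate to 0; here √(π/(2α)) = 1.5703. Derivatives: d/dx e^(−αu²) = −2αu·e^(−αu²), d²/dx² e^(−αu²) = (4α²u² − 2α)·e^(−αu²).
⟨p²⟩ = 0.078033.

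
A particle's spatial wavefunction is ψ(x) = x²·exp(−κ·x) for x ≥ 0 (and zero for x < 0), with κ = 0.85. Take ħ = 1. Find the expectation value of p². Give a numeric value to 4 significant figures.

p² ψ = −ħ² d²ψ/dx²; ⟨p²⟩ = −ħ² ∫ ψ*·ψ'' dx / ∫|ψ|² dx.
Differentiate x²·exp(−κ·x) with the product rule; every integrand then reduces to terms xʲ·e^(−2κx) on [0, ∞), with ∫₀^∞ xʲ·e^(−2κx) dx = j!/(2κ)^(j+1).
State is unnormalized: ∫|ψ|² dx = 1.6903, and ∫ψ*·(−ħ² ψ'') dx = 0.40708, so ⟨p²⟩ = 0.40708 / 1.6903.
⟨p²⟩ = 0.24083.

0.2408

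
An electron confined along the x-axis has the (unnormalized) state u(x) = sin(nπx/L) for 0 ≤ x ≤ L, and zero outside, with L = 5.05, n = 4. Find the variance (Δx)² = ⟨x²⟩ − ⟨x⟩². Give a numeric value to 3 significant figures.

2.04

Compute ⟨x⟩ and ⟨x²⟩ separately, then (Δx)² = ⟨x²⟩ − ⟨x⟩².
With sin²θ = (1 − cos2θ)/2 on 0 ≤ x ≤ L: ∫sin²(nπx/L) dx = L/2, ∫x·sin²(nπx/L) dx = L²/4, ∫x²·sin²(nπx/L) dx = L³·(1/6 − 1/(4n²π²)); higher powers xᵏ the same way, integrating xᵏ·cos(2nπx/L) by parts.
Normalization: ∫|u|² dx = 2.5250.
⟨x⟩ = 2.5250 and ⟨x²⟩ = 8.4201.
(Δx)² = 8.4201 − (2.5250)² = 2.0445.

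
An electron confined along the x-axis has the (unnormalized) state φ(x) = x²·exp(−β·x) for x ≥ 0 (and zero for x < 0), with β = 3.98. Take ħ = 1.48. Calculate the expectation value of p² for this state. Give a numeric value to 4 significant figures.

11.57

p² φ = −ħ² d²φ/dx²; ⟨p²⟩ = −ħ² ∫ φ*·φ'' dx / ∫|φ|² dx.
Differentiate x²·exp(−β·x) with the product rule; every integrand then reduces to terms xʲ·e^(−2βx) on [0, ∞), with ∫₀^∞ xʲ·e^(−2βx) dx = j!/(2β)^(j+1).
State is unnormalized: ∫|φ|² dx = 0.00075101, and ∫φ*·(−ħ² φ'') dx = 0.0086859, so ⟨p²⟩ = 0.0086859 / 0.00075101.
⟨p²⟩ = 11.566.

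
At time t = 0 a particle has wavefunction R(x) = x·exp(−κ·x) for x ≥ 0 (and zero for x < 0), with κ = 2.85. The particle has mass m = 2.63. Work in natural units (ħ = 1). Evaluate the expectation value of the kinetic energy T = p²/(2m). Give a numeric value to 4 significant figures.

1.544

T = −(ħ²/2m) d²/dx², so ⟨T⟩ = −(ħ²/2m) ∫ R*·R'' dx / ∫|R|² dx; with m = 2.63.
Differentiate x·exp(−κ·x) with the product rule; every integrand then reduces to terms xʲ·e^(−2κx) on [0, ∞), with ∫₀^∞ xʲ·e^(−2κx) dx = j!/(2κ)^(j+1).
State is unnormalized: ∫|R|² dx = 0.010800, and ∫R*·(−ħ²/2m · R'') dx = 0.016677, so ⟨T⟩ = 0.016677 / 0.010800.
⟨T⟩ = 1.5442.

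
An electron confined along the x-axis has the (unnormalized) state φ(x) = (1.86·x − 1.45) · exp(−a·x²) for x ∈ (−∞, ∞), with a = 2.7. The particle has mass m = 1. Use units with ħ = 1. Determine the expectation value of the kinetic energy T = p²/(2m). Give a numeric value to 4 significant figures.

T = −(ħ²/2m) d²/dx², so ⟨T⟩ = −(ħ²/2m) ∫ φ*·φ'' dx / ∫|φ|² dx; with m = 1.
Expand each integrand as polynomial × e^(−2ax²) and use ∫x^(2j)·e^(−2ax²) dx = (2j−1)!!/(4a)^j · √(π/(2a)), odd powers → 0; here √(π/(2a)) = 0.76274. Differentiate with the product rule, d/dx e^(−ax²) = −2ax·e^(−ax²).
State is unnormalized: ∫|φ|² dx = 1.8480, and ∫φ*·(−ħ²/2m · φ'') dx = 3.1545, so ⟨T⟩ = 3.1545 / 1.8480.
⟨T⟩ = 1.7070.

1.707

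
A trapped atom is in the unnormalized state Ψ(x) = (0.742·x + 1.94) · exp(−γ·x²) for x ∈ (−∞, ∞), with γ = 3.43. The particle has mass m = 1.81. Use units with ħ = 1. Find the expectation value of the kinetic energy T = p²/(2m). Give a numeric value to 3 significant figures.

0.968

T = −(ħ²/2m) d²/dx², so ⟨T⟩ = −(ħ²/2m) ∫ Ψ*·Ψ'' dx / ∫|Ψ|² dx; with m = 1.81.
Expand each integrand as polynomial × e^(−2γx²) and use ∫x^(2j)·e^(−2γx²) dx = (2j−1)!!/(4γ)^j · √(π/(2γ)), odd powers → 0; here √(π/(2γ)) = 0.67673. Differentiate with the product rule, d/dx e^(−γx²) = −2γx·e^(−γx²).
State is unnormalized: ∫|Ψ|² dx = 2.5741, and ∫Ψ*·(−ħ²/2m · Ψ'') dx = 2.4904, so ⟨T⟩ = 2.4904 / 2.5741.
⟨T⟩ = 0.96751.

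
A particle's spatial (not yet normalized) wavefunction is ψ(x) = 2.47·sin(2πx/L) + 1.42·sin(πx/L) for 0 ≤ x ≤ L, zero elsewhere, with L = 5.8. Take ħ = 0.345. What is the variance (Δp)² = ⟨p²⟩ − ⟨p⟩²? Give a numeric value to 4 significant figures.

Compute ⟨p⟩ and ⟨p²⟩ separately; (Δp)² = ⟨p²⟩ − ⟨p⟩².
d²/dx² sin(jπx/L) = −(jπ/L)²·sin(jπx/L); on 0 ≤ x ≤ L, ∫sin²(jπx/L) dx = L/2 and ∫sin(jπx/L)·sin(lπx/L) dx = 0 for j ≠ l, so only diagonal terms survive in ∫|ψ|² and ∫ψ·ψ″; ∫ψ·ψ′ dx = [ψ²/2] between the walls = 0.
Normalization: ∫|ψ|² dx = 23.540.
⟨p⟩ = 0.0000 and ⟨p²⟩ = 0.11366.
(Δp)² = 0.11366 − (0.0000)² = 0.11366.

0.1137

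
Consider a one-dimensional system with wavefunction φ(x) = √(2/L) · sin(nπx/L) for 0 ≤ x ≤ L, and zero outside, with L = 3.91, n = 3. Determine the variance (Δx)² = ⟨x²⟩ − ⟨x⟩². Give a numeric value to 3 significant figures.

1.19

Compute ⟨x⟩ and ⟨x²⟩ separately, then (Δx)² = ⟨x²⟩ − ⟨x⟩².
With sin²θ = (1 − cos2θ)/2 on 0 ≤ x ≤ L: ∫sin²(nπx/L) dx = L/2, ∫x·sin²(nπx/L) dx = L²/4, ∫x²·sin²(nπx/L) dx = L³·(1/6 − 1/(4n²π²)); higher powers xᵏ the same way, integrating xᵏ·cos(2nπx/L) by parts.
⟨x⟩ = 1.9550 and ⟨x²⟩ = 5.0100.
(Δx)² = 5.0100 − (1.9550)² = 1.1880.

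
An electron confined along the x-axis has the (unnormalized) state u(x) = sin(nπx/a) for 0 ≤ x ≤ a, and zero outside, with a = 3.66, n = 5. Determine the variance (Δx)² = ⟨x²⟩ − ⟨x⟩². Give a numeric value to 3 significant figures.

1.09

Compute ⟨x⟩ and ⟨x²⟩ separately, then (Δx)² = ⟨x²⟩ − ⟨x⟩².
With sin²θ = (1 − cos2θ)/2 on 0 ≤ x ≤ a: ∫sin²(nπx/a) dx = a/2, ∫x·sin²(nπx/a) dx = a²/4, ∫x²·sin²(nπx/a) dx = a³·(1/6 − 1/(4n²π²)); higher powers xᵏ the same way, integrating xᵏ·cos(2nπx/a) by parts.
Normalization: ∫|u|² dx = 1.8300.
⟨x⟩ = 1.8300 and ⟨x²⟩ = 4.4381.
(Δx)² = 4.4381 − (1.8300)² = 1.0892.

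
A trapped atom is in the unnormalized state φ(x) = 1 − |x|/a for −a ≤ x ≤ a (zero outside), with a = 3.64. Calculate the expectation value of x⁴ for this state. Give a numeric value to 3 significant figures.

5.02

⟨x⁴⟩ = ∫ x⁴·|φ|² dx / ∫|φ|² dx (integrals over the domain).
φ is even, so ∫ over [−a, a] = 2∫₀ᵃ with φ = 1 − x/a there: ∫₀ᵃ (1 − x/a)² dx = a/3, ∫₀ᵃ x²(1 − x/a)² dx = a³/30, ∫₀ᵃ x⁴(1 − x/a)² dx = a⁵/105.
State is unnormalized: ∫|φ|² dx = 2.4267, and ∫φ*·x⁴·φ dx = 12.172, so ⟨x⁴⟩ = 12.172 / 2.4267.
⟨x⁴⟩ = 5.0158.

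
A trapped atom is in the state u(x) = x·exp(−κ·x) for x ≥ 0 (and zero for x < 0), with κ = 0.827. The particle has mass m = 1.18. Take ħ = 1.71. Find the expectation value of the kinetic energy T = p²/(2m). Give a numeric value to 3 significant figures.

0.847

T = −(ħ²/2m) d²/dx², so ⟨T⟩ = −(ħ²/2m) ∫ u*·u'' dx / ∫|u|² dx; with m = 1.18.
Differentiate x·exp(−κ·x) with the product rule; every integrand then reduces to terms xʲ·e^(−2κx) on [0, ∞), with ∫₀^∞ xʲ·e^(−2κx) dx = j!/(2κ)^(j+1).
State is unnormalized: ∫|u|² dx = 0.44200, and ∫u*·(−ħ²/2m · u'') dx = 0.37455, so ⟨T⟩ = 0.37455 / 0.44200.
⟨T⟩ = 0.84741.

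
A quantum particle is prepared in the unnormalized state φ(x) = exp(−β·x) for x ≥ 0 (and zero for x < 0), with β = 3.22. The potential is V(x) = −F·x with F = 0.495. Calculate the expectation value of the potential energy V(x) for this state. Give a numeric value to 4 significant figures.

⟨V⟩ = ∫ V(x)·|φ|² dx / ∫|φ|² dx.
Every integrand reduces to terms xʲ·e^(−2βx) on [0, ∞); use ∫₀^∞ xʲ·e^(−2βx) dx = j!/(2β)^(j+1).
State is unnormalized: ∫|φ|² dx = 0.15528, and ∫φ*·V(x)·φ dx = -0.011935, so ⟨V⟩ = -0.011935 / 0.15528.
⟨V⟩ = -0.076863.

-0.07686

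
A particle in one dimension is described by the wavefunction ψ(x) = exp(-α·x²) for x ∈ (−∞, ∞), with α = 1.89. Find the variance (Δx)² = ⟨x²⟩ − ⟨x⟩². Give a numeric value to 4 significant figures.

Compute ⟨x⟩ and ⟨x²⟩ separately, then (Δx)² = ⟨x²⟩ − ⟨x⟩².
Gaussian moments: ∫x^(2j)·e^(−2αx²) dx = (2j−1)!!/(4α)^j · √(π/(2α)), odd powers integrate to 0; here √(π/(2α)) = 0.91165.
Normalization: ∫|ψ|² dx = 0.91165.
⟨x⟩ = 0.0000 and ⟨x²⟩ = 0.13228.
(Δx)² = 0.13228 − (0.0000)² = 0.13228.

0.1323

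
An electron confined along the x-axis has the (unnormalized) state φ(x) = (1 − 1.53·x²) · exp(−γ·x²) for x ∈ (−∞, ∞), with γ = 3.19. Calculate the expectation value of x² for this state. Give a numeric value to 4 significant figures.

0.04841

⟨x²⟩ = ∫ x²·|φ|² dx / ∫|φ|² dx (integrals over the domain).
Expand each integrand as polynomial × e^(−2γx²) and use ∫x^(2j)·e^(−2γx²) dx = (2j−1)!!/(4γ)^j · √(π/(2γ)), odd powers → 0; here √(π/(2γ)) = 0.70172.
State is unnormalized: ∫|φ|² dx = 0.56371, and ∫φ*·x²·φ dx = 0.027289, so ⟨x²⟩ = 0.027289 / 0.56371.
⟨x²⟩ = 0.048411.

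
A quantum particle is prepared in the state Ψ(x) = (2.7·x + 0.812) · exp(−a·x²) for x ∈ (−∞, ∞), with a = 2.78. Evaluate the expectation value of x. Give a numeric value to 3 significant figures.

⟨x⟩ = ∫ x·|Ψ|² dx / ∫|Ψ|² dx (integrals over the domain).
Expand each integrand as polynomial × e^(−2ax²) and use ∫x^(2j)·e^(−2ax²) dx = (2j−1)!!/(4a)^j · √(π/(2a)), odd powers → 0; here √(π/(2a)) = 0.75169.
State is unnormalized: ∫|Ψ|² dx = 0.98841, and ∫Ψ*·x·Ψ dx = 0.29640, so ⟨x⟩ = 0.29640 / 0.98841.
⟨x⟩ = 0.29988.

0.300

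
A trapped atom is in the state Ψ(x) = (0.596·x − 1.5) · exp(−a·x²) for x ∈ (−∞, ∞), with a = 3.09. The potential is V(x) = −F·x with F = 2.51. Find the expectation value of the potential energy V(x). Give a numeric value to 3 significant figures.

0.159

⟨V⟩ = ∫ V(x)·|Ψ|² dx / ∫|Ψ|² dx.
Expand each integrand as polynomial × e^(−2ax²) and use ∫x^(2j)·e^(−2ax²) dx = (2j−1)!!/(4a)^j · √(π/(2a)), odd powers → 0; here √(π/(2a)) = 0.71299.
State is unnormalized: ∫|Ψ|² dx = 1.6247, and ∫Ψ*·V(x)·Ψ dx = 0.25888, so ⟨V⟩ = 0.25888 / 1.6247.
⟨V⟩ = 0.15934.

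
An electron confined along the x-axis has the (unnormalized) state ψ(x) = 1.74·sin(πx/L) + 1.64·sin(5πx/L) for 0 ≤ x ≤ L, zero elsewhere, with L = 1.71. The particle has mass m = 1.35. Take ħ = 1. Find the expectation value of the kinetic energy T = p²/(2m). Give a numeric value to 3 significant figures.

T = −(ħ²/2m) d²/dx², so ⟨T⟩ = −(ħ²/2m) ∫ ψ*·ψ'' dx / ∫|ψ|² dx; with m = 1.35.
d²/dx² sin(jπx/L) = −(jπ/L)²·sin(jπx/L); on 0 ≤ x ≤ L, ∫sin²(jπx/L) dx = L/2 and ∫sin(jπx/L)·sin(lπx/L) dx = 0 for j ≠ l, so only diagonal terms survive in ∫|ψ|² and ∫ψ·ψ″; ∫ψ·ψ′ dx = [ψ²/2] between the walls = 0.
State is unnormalized: ∫|ψ|² dx = 4.8882, and ∫ψ*·(−ħ²/2m · ψ'') dx = 75.104, so ⟨T⟩ = 75.104 / 4.8882.
⟨T⟩ = 15.364.

15.4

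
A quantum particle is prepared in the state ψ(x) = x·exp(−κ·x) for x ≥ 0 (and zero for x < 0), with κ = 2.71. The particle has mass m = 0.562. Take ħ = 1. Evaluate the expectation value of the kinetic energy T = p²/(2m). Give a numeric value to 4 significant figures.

T = −(ħ²/2m) d²/dx², so ⟨T⟩ = −(ħ²/2m) ∫ ψ*·ψ'' dx / ∫|ψ|² dx; with m = 0.562.
Differentiate x·exp(−κ·x) with the product rule; every integrand then reduces to terms xʲ·e^(−2κx) on [0, ∞), with ∫₀^∞ xʲ·e^(−2κx) dx = j!/(2κ)^(j+1).
State is unnormalized: ∫|ψ|² dx = 0.012561, and ∫ψ*·(−ħ²/2m · ψ'') dx = 0.082074, so ⟨T⟩ = 0.082074 / 0.012561.
⟨T⟩ = 6.5339.

6.534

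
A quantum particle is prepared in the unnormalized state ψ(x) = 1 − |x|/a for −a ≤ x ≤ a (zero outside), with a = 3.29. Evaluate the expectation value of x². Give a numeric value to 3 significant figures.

⟨x²⟩ = ∫ x²·|ψ|² dx / ∫|ψ|² dx (integrals over the domain).
ψ is even, so ∫ over [−a, a] = 2∫₀ᵃ with ψ = 1 − x/a there: ∫₀ᵃ (1 − x/a)² dx = a/3, ∫₀ᵃ x²(1 − x/a)² dx = a³/30, ∫₀ᵃ x⁴(1 − x/a)² dx = a⁵/105.
State is unnormalized: ∫|ψ|² dx = 2.1933, and ∫ψ*·x²·ψ dx = 2.3741, so ⟨x²⟩ = 2.3741 / 2.1933.
⟨x²⟩ = 1.0824.

1.08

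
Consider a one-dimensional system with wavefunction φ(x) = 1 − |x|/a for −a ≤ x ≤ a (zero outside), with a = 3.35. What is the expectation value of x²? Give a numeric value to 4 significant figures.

⟨x²⟩ = ∫ x²·|φ|² dx / ∫|φ|² dx (integrals over the domain).
φ is even, so ∫ over [−a, a] = 2∫₀ᵃ with φ = 1 − x/a there: ∫₀ᵃ (1 − x/a)² dx = a/3, ∫₀ᵃ x²(1 − x/a)² dx = a³/30, ∫₀ᵃ x⁴(1 − x/a)² dx = a⁵/105.
State is unnormalized: ∫|φ|² dx = 2.2333, and ∫φ*·x²·φ dx = 2.5064, so ⟨x²⟩ = 2.5064 / 2.2333.
⟨x²⟩ = 1.1223.

1.122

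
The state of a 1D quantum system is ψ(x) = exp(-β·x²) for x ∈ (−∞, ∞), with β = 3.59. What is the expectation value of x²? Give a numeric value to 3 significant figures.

⟨x²⟩ = ∫ x²·|ψ|² dx / ∫|ψ|² dx (integrals over the domain).
Gaussian moments: ∫x^(2j)·e^(−2βx²) dx = (2j−1)!!/(4β)^j · √(π/(2β)), odd powers integrate to 0; here √(π/(2β)) = 0.66147.
State is unnormalized: ∫|ψ|² dx = 0.66147, and ∫ψ*·x²·ψ dx = 0.046064, so ⟨x²⟩ = 0.046064 / 0.66147.
⟨x²⟩ = 0.069638.

0.0696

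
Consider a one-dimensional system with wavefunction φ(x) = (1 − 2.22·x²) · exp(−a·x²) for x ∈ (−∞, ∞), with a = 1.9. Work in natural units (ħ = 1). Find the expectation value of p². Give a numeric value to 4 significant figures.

p² φ = −ħ² d²φ/dx²; ⟨p²⟩ = −ħ² ∫ φ*·φ'' dx / ∫|φ|² dx.
Expand each integrand as polynomial × e^(−2ax²) and use ∫x^(2j)·e^(−2ax²) dx = (2j−1)!!/(4a)^j · √(π/(2a)), odd powers → 0; here √(π/(2a)) = 0.90925. Differentiate with the product rule, d/dx e^(−ax²) = −2ax·e^(−ax²).
State is unnormalized: ∫|φ|² dx = 0.61080, and ∫φ*·(−ħ² φ'') dx = 3.7687, so ⟨p²⟩ = 3.7687 / 0.61080.
⟨p²⟩ = 6.1700.

6.170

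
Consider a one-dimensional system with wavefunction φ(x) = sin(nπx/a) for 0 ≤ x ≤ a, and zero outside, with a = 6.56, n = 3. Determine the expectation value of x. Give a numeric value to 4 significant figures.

3.280

⟨x⟩ = ∫ x·|φ|² dx / ∫|φ|² dx (integrals over the domain).
With sin²θ = (1 − cos2θ)/2 on 0 ≤ x ≤ a: ∫sin²(nπx/a) dx = a/2, ∫x·sin²(nπx/a) dx = a²/4, ∫x²·sin²(nπx/a) dx = a³·(1/6 − 1/(4n²π²)); higher powers xᵏ the same way, integrating xᵏ·cos(2nπx/a) by parts.
State is unnormalized: ∫|φ|² dx = 3.2800, and ∫φ*·x·φ dx = 10.758, so ⟨x⟩ = 10.758 / 3.2800.
⟨x⟩ = 3.2800.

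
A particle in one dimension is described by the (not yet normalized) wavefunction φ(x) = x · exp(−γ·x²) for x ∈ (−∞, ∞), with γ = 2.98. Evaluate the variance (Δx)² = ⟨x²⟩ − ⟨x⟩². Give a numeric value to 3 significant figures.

0.252

Compute ⟨x⟩ and ⟨x²⟩ separately, then (Δx)² = ⟨x²⟩ − ⟨x⟩².
Expand each integrand as polynomial × e^(−2γx²) and use ∫x^(2j)·e^(−2γx²) dx = (2j−1)!!/(4γ)^j · √(π/(2γ)), odd powers → 0; here √(π/(2γ)) = 0.72603.
Normalization: ∫|φ|² dx = 0.060908.
⟨x⟩ = 0.0000 and ⟨x²⟩ = 0.25168.
(Δx)² = 0.25168 − (0.0000)² = 0.25168.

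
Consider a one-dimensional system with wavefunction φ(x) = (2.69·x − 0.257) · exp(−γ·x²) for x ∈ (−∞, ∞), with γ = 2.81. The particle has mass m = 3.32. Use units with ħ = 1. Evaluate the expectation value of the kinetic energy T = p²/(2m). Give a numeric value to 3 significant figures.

T = −(ħ²/2m) d²/dx², so ⟨T⟩ = −(ħ²/2m) ∫ φ*·φ'' dx / ∫|φ|² dx; with m = 3.32.
Expand each integrand as polynomial × e^(−2γx²) and use ∫x^(2j)·e^(−2γx²) dx = (2j−1)!!/(4γ)^j · √(π/(2γ)), odd powers → 0; here √(π/(2γ)) = 0.74766. Differentiate with the product rule, d/dx e^(−γx²) = −2γx·e^(−γx²).
State is unnormalized: ∫|φ|² dx = 0.53071, and ∫φ*·(−ħ²/2m · φ'') dx = 0.63199, so ⟨T⟩ = 0.63199 / 0.53071.
⟨T⟩ = 1.1908.

1.19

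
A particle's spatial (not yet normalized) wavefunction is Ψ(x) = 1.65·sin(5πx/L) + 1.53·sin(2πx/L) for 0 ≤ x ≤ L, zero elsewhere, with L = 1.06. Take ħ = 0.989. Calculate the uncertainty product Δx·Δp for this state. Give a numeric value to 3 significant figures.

Δx = √(⟨x²⟩−⟨x⟩²), Δp = √(⟨p²⟩−⟨p⟩²).
On 0 ≤ x ≤ L (j ≠ l): ∫sin²(jπx/L) dx = L/2, ∫sin(jπx/L)·sin(lπx/L) dx = 0; diagonal moments ∫x·sin²(jπx/L) dx = L²/4, ∫x²·sin²(jπx/L) dx = L³·(1/6 − 1/(4j²π²)); cross terms ∫x·sin(jπx/L)·sin(lπx/L) dx = 0 for j + l even and −4jlL²/(π²(j² − l²)²) for j + l odd, ∫x²·sin(jπx/L)·sin(lπx/L) dx = (−1)^(j+l)·4jlL³/(π²(j² − l²)²); higher powers the same way via product-to-sum and parts. d²/dx² sin(jπx/L) = −(jπ/L)²·sin(jπx/L); on 0 ≤ x ≤ L, ∫sin²(jπx/L) dx = L/2 and ∫sin(jπx/L)·sin(lπx/L) dx = 0 for j ≠ l, so only diagonal terms survive in ∫|Ψ|² and ∫Ψ·Ψ″; ∫Ψ·Ψ′ dx = [Ψ²/2] between the walls = 0.
Normalization: ∫|Ψ|² dx = 2.6836.
⟨x⟩ = 0.51057, ⟨x²⟩ = 0.34614 ⇒ Δx = 0.29232.
⟨p⟩ = 0.0000, ⟨p²⟩ = 131.38 ⇒ Δp = 11.462.
Δx·Δp = 3.3506.

3.35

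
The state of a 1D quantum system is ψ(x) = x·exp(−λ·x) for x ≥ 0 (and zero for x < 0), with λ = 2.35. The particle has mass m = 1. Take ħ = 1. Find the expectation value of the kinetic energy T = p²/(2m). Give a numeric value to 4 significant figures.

2.761

T = −(ħ²/2m) d²/dx², so ⟨T⟩ = −(ħ²/2m) ∫ ψ*·ψ'' dx / ∫|ψ|² dx; with m = 1.
Differentiate x·exp(−λ·x) with the product rule; every integrand then reduces to terms xʲ·e^(−2λx) on [0, ∞), with ∫₀^∞ xʲ·e^(−2λx) dx = j!/(2λ)^(j+1).
State is unnormalized: ∫|ψ|² dx = 0.019264, and ∫ψ*·(−ħ²/2m · ψ'') dx = 0.053191, so ⟨T⟩ = 0.053191 / 0.019264.
⟨T⟩ = 2.7613.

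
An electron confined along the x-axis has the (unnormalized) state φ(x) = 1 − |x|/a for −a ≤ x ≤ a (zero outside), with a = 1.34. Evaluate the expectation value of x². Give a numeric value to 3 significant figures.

⟨x²⟩ = ∫ x²·|φ|² dx / ∫|φ|² dx (integrals over the domain).
φ is even, so ∫ over [−a, a] = 2∫₀ᵃ with φ = 1 − x/a there: ∫₀ᵃ (1 − x/a)² dx = a/3, ∫₀ᵃ x²(1 − x/a)² dx = a³/30, ∫₀ᵃ x⁴(1 − x/a)² dx = a⁵/105.
State is unnormalized: ∫|φ|² dx = 0.89333, and ∫φ*·x²·φ dx = 0.16041, so ⟨x²⟩ = 0.16041 / 0.89333.
⟨x²⟩ = 0.17956.

0.180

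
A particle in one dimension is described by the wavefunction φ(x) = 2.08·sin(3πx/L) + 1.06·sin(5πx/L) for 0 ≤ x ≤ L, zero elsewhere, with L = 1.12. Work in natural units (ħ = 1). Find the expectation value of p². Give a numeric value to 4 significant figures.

p² φ = −ħ² d²φ/dx²; ⟨p²⟩ = −ħ² ∫ φ*·φ'' dx / ∫|φ|² dx.
d²/dx² sin(jπx/L) = −(jπ/L)²·sin(jπx/L); on 0 ≤ x ≤ L, ∫sin²(jπx/L) dx = L/2 and ∫sin(jπx/L)·sin(lπx/L) dx = 0 for j ≠ l, so only diagonal terms survive in ∫|φ|² and ∫φ·φ″; ∫φ·φ′ dx = [φ²/2] between the walls = 0.
State is unnormalized: ∫|φ|² dx = 3.0520, and ∫φ*·(−ħ² φ'') dx = 295.33, so ⟨p²⟩ = 295.33 / 3.0520.
⟨p²⟩ = 96.766.

96.77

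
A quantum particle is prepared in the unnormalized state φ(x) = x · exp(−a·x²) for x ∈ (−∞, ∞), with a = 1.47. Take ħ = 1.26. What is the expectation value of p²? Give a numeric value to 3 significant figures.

7.00

p² φ = −ħ² d²φ/dx²; ⟨p²⟩ = −ħ² ∫ φ*·φ'' dx / ∫|φ|² dx.
Expand each integrand as polynomial × e^(−2ax²) and use ∫x^(2j)·e^(−2ax²) dx = (2j−1)!!/(4a)^j · √(π/(2a)), odd powers → 0; here √(π/(2a)) = 1.0337. Differentiate with the product rule, d/dx e^(−ax²) = −2ax·e^(−ax²).
State is unnormalized: ∫|φ|² dx = 0.17580, and ∫φ*·(−ħ² φ'') dx = 1.2308, so ⟨p²⟩ = 1.2308 / 0.17580.
⟨p²⟩ = 7.0013.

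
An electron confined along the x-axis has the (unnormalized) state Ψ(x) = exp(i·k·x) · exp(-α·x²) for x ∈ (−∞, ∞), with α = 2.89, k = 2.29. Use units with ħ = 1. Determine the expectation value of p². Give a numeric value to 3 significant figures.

8.13

p² Ψ = −ħ² d²Ψ/dx²; ⟨p²⟩ = −ħ² ∫ Ψ*·Ψ'' dx / ∫|Ψ|² dx.
Gaussian moments: ∫x^(2j)·e^(−2αx²) dx = (2j−1)!!/(4α)^j · √(π/(2α)), odd powers integrate to 0; here √(π/(2α)) = 0.73724. Derivatives: Ψ′ = (ik − 2αx)·Ψ, Ψ″ = ((ik − 2αx)² − 2α)·Ψ; the odd-in-x pieces drop out.
State is unnormalized: ∫|Ψ|² dx = 0.73724, and ∫Ψ*·(−ħ² Ψ'') dx = 5.9968, so ⟨p²⟩ = 5.9968 / 0.73724.
⟨p²⟩ = 8.1341.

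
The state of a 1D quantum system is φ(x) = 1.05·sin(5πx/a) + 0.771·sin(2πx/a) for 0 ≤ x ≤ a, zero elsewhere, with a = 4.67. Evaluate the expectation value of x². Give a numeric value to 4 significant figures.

6.762

⟨x²⟩ = ∫ x²·|φ|² dx / ∫|φ|² dx (integrals over the domain).
On 0 ≤ x ≤ a (j ≠ l): ∫sin²(jπx/a) dx = a/2, ∫sin(jπx/a)·sin(lπx/a) dx = 0; diagonal moments ∫x·sin²(jπx/a) dx = a²/4, ∫x²·sin²(jπx/a) dx = a³·(1/6 − 1/(4j²π²)); cross terms ∫x·sin(jπx/a)·sin(lπx/a) dx = 0 for j + l even and −4jla²/(π²(j² − l²)²) for j + l odd, ∫x²·sin(jπx/a)·sin(lπx/a) dx = (−1)^(j+l)·4jla³/(π²(j² − l²)²); higher powers the same way via product-to-sum and parts.
State is unnormalized: ∫|φ|² dx = 3.9624, and ∫φ*·x²·φ dx = 26.792, so ⟨x²⟩ = 26.792 / 3.9624.
⟨x²⟩ = 6.7617.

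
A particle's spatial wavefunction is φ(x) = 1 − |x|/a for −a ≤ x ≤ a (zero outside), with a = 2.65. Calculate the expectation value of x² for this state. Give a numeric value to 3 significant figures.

0.702

⟨x²⟩ = ∫ x²·|φ|² dx / ∫|φ|² dx (integrals over the domain).
φ is even, so ∫ over [−a, a] = 2∫₀ᵃ with φ = 1 − x/a there: ∫₀ᵃ (1 − x/a)² dx = a/3, ∫₀ᵃ x²(1 − x/a)² dx = a³/30, ∫₀ᵃ x⁴(1 − x/a)² dx = a⁵/105.
State is unnormalized: ∫|φ|² dx = 1.7667, and ∫φ*·x²·φ dx = 1.2406, so ⟨x²⟩ = 1.2406 / 1.7667.
⟨x²⟩ = 0.70225.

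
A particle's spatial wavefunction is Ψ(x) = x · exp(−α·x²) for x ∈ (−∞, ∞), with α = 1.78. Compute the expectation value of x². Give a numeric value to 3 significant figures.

0.421

⟨x²⟩ = ∫ x²·|Ψ|² dx / ∫|Ψ|² dx (integrals over the domain).
Expand each integrand as polynomial × e^(−2αx²) and use ∫x^(2j)·e^(−2αx²) dx = (2j−1)!!/(4α)^j · √(π/(2α)), odd powers → 0; here √(π/(2α)) = 0.93940.
State is unnormalized: ∫|Ψ|² dx = 0.13194, and ∫Ψ*·x²·Ψ dx = 0.055592, so ⟨x²⟩ = 0.055592 / 0.13194.
⟨x²⟩ = 0.42135.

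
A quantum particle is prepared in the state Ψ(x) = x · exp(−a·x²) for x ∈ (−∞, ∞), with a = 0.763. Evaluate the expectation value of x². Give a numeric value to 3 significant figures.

0.983

⟨x²⟩ = ∫ x²·|Ψ|² dx / ∫|Ψ|² dx (integrals over the domain).
Expand each integrand as polynomial × e^(−2ax²) and use ∫x^(2j)·e^(−2ax²) dx = (2j−1)!!/(4a)^j · √(π/(2a)), odd powers → 0; here √(π/(2a)) = 1.4348.
State is unnormalized: ∫|Ψ|² dx = 0.47012, and ∫Ψ*·x²·Ψ dx = 0.46211, so ⟨x²⟩ = 0.46211 / 0.47012.
⟨x²⟩ = 0.98296.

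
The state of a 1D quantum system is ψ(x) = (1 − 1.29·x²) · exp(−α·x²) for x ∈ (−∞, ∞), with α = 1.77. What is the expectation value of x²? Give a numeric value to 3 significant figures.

0.0778

⟨x²⟩ = ∫ x²·|ψ|² dx / ∫|ψ|² dx (integrals over the domain).
Expand each integrand as polynomial × e^(−2αx²) and use ∫x^(2j)·e^(−2αx²) dx = (2j−1)!!/(4α)^j · √(π/(2α)), odd powers → 0; here √(π/(2α)) = 0.94205.
State is unnormalized: ∫|ψ|² dx = 0.69258, and ∫ψ*·x²·ψ dx = 0.053855, so ⟨x²⟩ = 0.053855 / 0.69258.
⟨x²⟩ = 0.077760.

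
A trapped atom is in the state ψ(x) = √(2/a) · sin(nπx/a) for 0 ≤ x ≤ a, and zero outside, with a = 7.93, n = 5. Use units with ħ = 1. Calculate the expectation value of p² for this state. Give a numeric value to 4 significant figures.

3.924

p² ψ = −ħ² d²ψ/dx²; ⟨p²⟩ = −ħ² ∫ ψ*·ψ'' dx.
d/dx sin(nπx/a) = (nπ/a)·cos(nπx/a) and d²/dx² sin(nπx/a) = −(nπ/a)²·sin(nπx/a); on 0 ≤ x ≤ a, ∫sin²(nπx/a) dx = a/2 and ∫sin(nπx/a)·cos(nπx/a) dx = 0.
⟨p²⟩ = 3.9237.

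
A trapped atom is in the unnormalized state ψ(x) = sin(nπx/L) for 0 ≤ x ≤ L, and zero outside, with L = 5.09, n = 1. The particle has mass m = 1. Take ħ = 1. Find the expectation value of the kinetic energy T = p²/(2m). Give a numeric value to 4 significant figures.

0.1905

T = −(ħ²/2m) d²/dx², so ⟨T⟩ = −(ħ²/2m) ∫ ψ*·ψ'' dx / ∫|ψ|² dx; with m = 1.
d/dx sin(nπx/L) = (nπ/L)·cos(nπx/L) and d²/dx² sin(nπx/L) = −(nπ/L)²·sin(nπx/L); on 0 ≤ x ≤ L, ∫sin²(nπx/L) dx = L/2 and ∫sin(nπx/L)·cos(nπx/L) dx = 0.
State is unnormalized: ∫|ψ|² dx = 2.5450, and ∫ψ*·(−ħ²/2m · ψ'') dx = 0.48475, so ⟨T⟩ = 0.48475 / 2.5450.
⟨T⟩ = 0.19047.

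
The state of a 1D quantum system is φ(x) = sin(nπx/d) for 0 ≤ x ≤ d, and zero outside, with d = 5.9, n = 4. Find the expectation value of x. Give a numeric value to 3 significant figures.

2.95

⟨x⟩ = ∫ x·|φ|² dx / ∫|φ|² dx (integrals over the domain).
With sin²θ = (1 − cos2θ)/2 on 0 ≤ x ≤ d: ∫sin²(nπx/d) dx = d/2, ∫x·sin²(nπx/d) dx = d²/4, ∫x²·sin²(nπx/d) dx = d³·(1/6 − 1/(4n²π²)); higher powers xᵏ the same way, integrating xᵏ·cos(2nπx/d) by parts.
State is unnormalized: ∫|φ|² dx = 2.9500, and ∫φ*·x·φ dx = 8.7025, so ⟨x⟩ = 8.7025 / 2.9500.
⟨x⟩ = 2.9500.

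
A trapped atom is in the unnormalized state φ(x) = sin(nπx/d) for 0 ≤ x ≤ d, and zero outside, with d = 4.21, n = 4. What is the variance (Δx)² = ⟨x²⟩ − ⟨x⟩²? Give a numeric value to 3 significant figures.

1.42

Compute ⟨x⟩ and ⟨x²⟩ separately, then (Δx)² = ⟨x²⟩ − ⟨x⟩².
With sin²θ = (1 − cos2θ)/2 on 0 ≤ x ≤ d: ∫sin²(nπx/d) dx = d/2, ∫x·sin²(nπx/d) dx = d²/4, ∫x²·sin²(nπx/d) dx = d³·(1/6 − 1/(4n²π²)); higher powers xᵏ the same way, integrating xᵏ·cos(2nπx/d) by parts.
Normalization: ∫|φ|² dx = 2.1050.
⟨x⟩ = 2.1050 and ⟨x²⟩ = 5.8519.
(Δx)² = 5.8519 − (2.1050)² = 1.4209.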